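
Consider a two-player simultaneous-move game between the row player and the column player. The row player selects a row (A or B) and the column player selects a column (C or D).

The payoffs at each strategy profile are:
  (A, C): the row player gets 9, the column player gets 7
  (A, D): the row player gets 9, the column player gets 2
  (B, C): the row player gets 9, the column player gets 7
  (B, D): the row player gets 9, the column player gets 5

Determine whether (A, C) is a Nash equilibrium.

Yes

At (A, C), the row player earns 9; switching to B would give 9, so the row player has no profitable deviation.
The column player earns 7; switching to D would give 2, so the column player has no profitable deviation.
Neither player can gain by a unilateral deviation, so this profile is a Nash equilibrium.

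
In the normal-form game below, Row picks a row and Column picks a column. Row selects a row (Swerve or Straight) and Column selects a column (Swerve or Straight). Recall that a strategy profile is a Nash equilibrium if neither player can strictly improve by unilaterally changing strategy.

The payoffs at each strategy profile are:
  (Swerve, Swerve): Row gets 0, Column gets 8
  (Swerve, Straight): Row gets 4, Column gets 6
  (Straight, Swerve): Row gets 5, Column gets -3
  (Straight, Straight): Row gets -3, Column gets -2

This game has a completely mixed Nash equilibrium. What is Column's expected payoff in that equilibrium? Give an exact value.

First find x, the probability Row plays Swerve, from Column's indifference between Swerve and Straight: 8x − 3(1−x) = 6x − 2(1−x), giving x = 1/3.
Since Column is indifferent in equilibrium, Column's expected payoff equals the payoff from either column against (1/3, 2/3). Using Swerve: 8(1/3) − 3(2/3) = 2/3.

2/3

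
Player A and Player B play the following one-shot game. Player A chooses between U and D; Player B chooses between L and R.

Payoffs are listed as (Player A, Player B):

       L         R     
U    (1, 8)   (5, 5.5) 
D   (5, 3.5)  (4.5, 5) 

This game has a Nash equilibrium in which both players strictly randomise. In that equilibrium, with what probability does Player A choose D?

Let r be the probability that Player A plays U. In a completely mixed equilibrium, Player B must be indifferent between L and R.
Player B's expected payoff from L is 8r + 3.5(1−r); from R it is 5.5r + 5(1−r).
Setting these equal: 4.5r + 3.5 = 0.5r + 5, so r = 3/8.
Therefore Player A plays D with probability 1 − 3/8 = 5/8.

5/8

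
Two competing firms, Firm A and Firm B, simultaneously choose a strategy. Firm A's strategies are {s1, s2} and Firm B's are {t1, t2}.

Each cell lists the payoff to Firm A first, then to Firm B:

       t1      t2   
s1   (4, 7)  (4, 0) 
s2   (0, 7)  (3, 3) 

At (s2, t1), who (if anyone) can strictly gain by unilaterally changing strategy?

Firm A

Firm A at (s2, t1) earns 0; deviating to s1 yields 4 — a strict improvement.
Firm B earns 7; deviating to t2 yields 3 — not better.
Only Firm A has a strictly profitable deviation.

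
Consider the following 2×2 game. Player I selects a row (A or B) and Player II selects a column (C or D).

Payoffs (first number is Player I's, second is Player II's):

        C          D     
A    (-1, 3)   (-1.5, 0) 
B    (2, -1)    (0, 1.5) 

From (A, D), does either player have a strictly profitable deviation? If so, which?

Both

Player I at (A, D) earns -1.5; deviating to B yields 0 — a strict improvement.
Player II earns 0; deviating to C yields 3 — a strict improvement.
Both Player I and Player II have strictly profitable deviations.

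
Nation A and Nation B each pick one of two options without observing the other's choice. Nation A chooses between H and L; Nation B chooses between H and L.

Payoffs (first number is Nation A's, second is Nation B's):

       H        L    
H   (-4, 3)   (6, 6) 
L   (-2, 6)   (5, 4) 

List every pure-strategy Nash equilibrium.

(H, H): Nation A prefers L (-2 > -4); Nation B prefers L (6 > 3) — not an equilibrium.
(H, L): Nation A gets 6 ≥ 5 from L, and Nation B gets 6 ≥ 3 from H — Nash equilibrium.
(L, H): Nation A gets -2 ≥ -4 from H, and Nation B gets 6 ≥ 4 from L — Nash equilibrium.
(L, L): Nation A prefers H (6 > 5); Nation B prefers H (6 > 4) — not an equilibrium.

(H, L) and (L, H)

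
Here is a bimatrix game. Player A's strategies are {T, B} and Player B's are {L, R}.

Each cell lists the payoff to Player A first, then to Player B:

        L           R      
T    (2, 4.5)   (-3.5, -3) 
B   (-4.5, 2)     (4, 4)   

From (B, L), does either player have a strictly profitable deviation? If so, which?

Both

Player A at (B, L) earns -4.5; deviating to T yields 2 — a strict improvement.
Player B earns 2; deviating to R yields 4 — a strict improvement.
Both Player A and Player B have strictly profitable deviations.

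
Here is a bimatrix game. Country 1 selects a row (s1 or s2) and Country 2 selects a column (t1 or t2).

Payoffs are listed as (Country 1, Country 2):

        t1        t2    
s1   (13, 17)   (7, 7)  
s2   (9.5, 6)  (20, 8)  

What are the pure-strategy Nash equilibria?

(s1, t1): Country 1 gets 13 ≥ 9.5 from s2, and Country 2 gets 17 ≥ 7 from t2 — Nash equilibrium.
(s1, t2): Country 1 prefers s2 (20 > 7); Country 2 prefers t1 (17 > 7) — not an equilibrium.
(s2, t1): Country 1 prefers s1 (13 > 9.5); Country 2 prefers t2 (8 > 6) — not an equilibrium.
(s2, t2): Country 1 gets 20 ≥ 7 from s1, and Country 2 gets 8 ≥ 6 from t1 — Nash equilibrium.

(s1, t1) and (s2, t2)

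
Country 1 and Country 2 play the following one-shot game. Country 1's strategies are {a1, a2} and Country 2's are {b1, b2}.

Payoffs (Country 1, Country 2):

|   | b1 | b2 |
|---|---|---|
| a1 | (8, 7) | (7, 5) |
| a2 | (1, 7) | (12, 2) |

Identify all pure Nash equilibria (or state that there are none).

(a1, b1)

(a1, b1): Country 1 gets 8 ≥ 1 from a2, and Country 2 gets 7 ≥ 5 from b2 — Nash equilibrium.
(a1, b2): Country 1 prefers a2 (12 > 7); Country 2 prefers b1 (7 > 5) — not an equilibrium.
(a2, b1): Country 1 prefers a1 (8 > 1) — not an equilibrium.
(a2, b2): Country 2 prefers b1 (7 > 2) — not an equilibrium.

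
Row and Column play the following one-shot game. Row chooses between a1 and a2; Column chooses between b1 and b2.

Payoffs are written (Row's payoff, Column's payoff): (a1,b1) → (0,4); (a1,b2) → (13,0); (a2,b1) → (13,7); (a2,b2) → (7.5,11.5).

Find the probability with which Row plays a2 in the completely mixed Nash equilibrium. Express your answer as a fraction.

8/17

Let p be the probability that Row plays a1. In a completely mixed equilibrium, Column must be indifferent between b1 and b2.
Column's expected payoff from b1 is 4p + 7(1−p); from b2 it is 11.5(1−p).
Setting these equal: −3p + 7 = −11.5p + 11.5, so p = 9/17.
Therefore Row plays a2 with probability 1 − 9/17 = 8/17.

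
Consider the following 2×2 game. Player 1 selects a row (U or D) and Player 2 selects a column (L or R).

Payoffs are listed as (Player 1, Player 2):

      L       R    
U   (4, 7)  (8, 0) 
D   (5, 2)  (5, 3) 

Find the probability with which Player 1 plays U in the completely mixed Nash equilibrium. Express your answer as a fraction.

1/8

Let x be the probability that Player 1 plays U. In a completely mixed equilibrium, Player 2 must be indifferent between L and R.
Player 2's expected payoff from L is 7x + 2(1−x); from R it is 3(1−x).
Setting these equal: 5x + 2 = −3x + 3, so x = 1/8.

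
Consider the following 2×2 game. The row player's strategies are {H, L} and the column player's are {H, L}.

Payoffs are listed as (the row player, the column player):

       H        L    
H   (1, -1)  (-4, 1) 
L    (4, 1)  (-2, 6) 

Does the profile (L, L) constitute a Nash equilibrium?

At (L, L), the row player earns -2; switching to H would give -4, so the row player has no profitable deviation.
The column player earns 6; switching to H would give 1, so the column player has no profitable deviation.
Neither player can gain by a unilateral deviation, so this profile is a Nash equilibrium.

Yes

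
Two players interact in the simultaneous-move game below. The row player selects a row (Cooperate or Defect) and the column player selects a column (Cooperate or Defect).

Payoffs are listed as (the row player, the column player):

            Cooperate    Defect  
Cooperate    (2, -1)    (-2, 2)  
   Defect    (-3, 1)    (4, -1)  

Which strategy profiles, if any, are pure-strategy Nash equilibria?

none

(Cooperate, Cooperate): the column player prefers Defect (2 > -1) — not an equilibrium.
(Cooperate, Defect): the row player prefers Defect (4 > -2) — not an equilibrium.
(Defect, Cooperate): the row player prefers Cooperate (2 > -3) — not an equilibrium.
(Defect, Defect): the column player prefers Cooperate (1 > -1) — not an equilibrium.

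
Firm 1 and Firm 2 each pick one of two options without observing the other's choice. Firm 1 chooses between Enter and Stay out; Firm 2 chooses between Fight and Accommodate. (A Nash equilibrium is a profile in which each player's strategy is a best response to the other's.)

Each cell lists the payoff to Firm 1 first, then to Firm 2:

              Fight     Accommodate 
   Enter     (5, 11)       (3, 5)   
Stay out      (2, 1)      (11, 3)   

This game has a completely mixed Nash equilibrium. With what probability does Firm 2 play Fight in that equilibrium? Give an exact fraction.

8/11

Let q be the probability that Firm 2 plays Fight. In a completely mixed equilibrium, Firm 1 must be indifferent between Enter and Stay out.
Firm 1's expected payoff from Enter is 5q + 3(1−q); from Stay out it is 2q + 11(1−q).
Setting these equal: 2q + 3 = −9q + 11, so q = 8/11.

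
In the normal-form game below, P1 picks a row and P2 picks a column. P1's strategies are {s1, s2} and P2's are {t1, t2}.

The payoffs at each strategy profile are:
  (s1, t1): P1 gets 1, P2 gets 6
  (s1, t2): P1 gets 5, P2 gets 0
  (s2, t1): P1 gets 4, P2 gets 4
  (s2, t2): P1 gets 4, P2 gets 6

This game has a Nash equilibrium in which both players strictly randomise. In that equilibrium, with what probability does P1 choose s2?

3/4

Let r be the probability that P1 plays s1. In a completely mixed equilibrium, P2 must be indifferent between t1 and t2.
P2's expected payoff from t1 is 6r + 4(1−r); from t2 it is 6(1−r).
Setting these equal: 2r + 4 = −6r + 6, so r = 1/4.
Therefore P1 plays s2 with probability 1 − 1/4 = 3/4.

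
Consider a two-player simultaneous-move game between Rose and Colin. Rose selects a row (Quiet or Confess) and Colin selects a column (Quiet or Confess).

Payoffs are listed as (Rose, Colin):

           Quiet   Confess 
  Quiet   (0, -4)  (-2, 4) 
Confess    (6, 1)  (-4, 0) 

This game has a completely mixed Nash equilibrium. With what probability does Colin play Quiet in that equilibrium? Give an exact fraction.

1/4

Let c be the probability that Colin plays Quiet. In a completely mixed equilibrium, Rose must be indifferent between Quiet and Confess.
Rose's expected payoff from Quiet is −2(1−c); from Confess it is 6c − 4(1−c).
Setting these equal: 2c − 2 = 10c − 4, so c = 1/4.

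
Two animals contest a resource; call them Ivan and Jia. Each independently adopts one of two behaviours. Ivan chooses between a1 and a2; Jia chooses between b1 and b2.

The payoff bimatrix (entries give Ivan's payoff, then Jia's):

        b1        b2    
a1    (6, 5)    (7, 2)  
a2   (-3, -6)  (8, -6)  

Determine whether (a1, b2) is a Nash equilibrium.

No

At (a1, b2), Ivan earns 7; switching to a2 would give 8, so Ivan would deviate.
Jia earns 2; switching to b1 would give 5, so Jia would deviate.
Since at least one player can profitably deviate, this is not a Nash equilibrium.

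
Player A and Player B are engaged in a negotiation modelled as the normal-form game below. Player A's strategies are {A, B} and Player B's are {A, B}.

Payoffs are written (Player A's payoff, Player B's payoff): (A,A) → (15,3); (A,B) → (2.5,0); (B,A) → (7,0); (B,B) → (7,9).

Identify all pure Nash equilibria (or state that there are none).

(A, A): Player A gets 15 ≥ 7 from B, and Player B gets 3 ≥ 0 from B — Nash equilibrium.
(A, B): Player A prefers B (7 > 2.5); Player B prefers A (3 > 0) — not an equilibrium.
(B, A): Player A prefers A (15 > 7); Player B prefers B (9 > 0) — not an equilibrium.
(B, B): Player A gets 7 ≥ 2.5 from A, and Player B gets 9 ≥ 0 from A — Nash equilibrium.

(A, A) and (B, B)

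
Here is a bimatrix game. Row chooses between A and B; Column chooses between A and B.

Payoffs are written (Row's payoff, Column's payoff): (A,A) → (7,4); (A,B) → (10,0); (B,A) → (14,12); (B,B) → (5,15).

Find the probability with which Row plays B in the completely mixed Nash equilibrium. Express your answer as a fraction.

4/7

Let x be the probability that Row plays A. In a completely mixed equilibrium, Column must be indifferent between A and B.
Column's expected payoff from A is 4x + 12(1−x); from B it is 15(1−x).
Setting these equal: −8x + 12 = −15x + 15, so x = 3/7.
Therefore Row plays B with probability 1 − 3/7 = 4/7.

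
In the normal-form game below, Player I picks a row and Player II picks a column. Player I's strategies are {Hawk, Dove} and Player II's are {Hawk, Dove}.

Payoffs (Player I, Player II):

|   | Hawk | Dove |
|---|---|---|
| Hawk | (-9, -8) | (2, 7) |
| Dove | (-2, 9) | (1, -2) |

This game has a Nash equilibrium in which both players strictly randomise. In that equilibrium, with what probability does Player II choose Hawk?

1/8

Let q be the probability that Player II plays Hawk. In a completely mixed equilibrium, Player I must be indifferent between Hawk and Dove.
Player I's expected payoff from Hawk is −9q + 2(1−q); from Dove it is −2q + (1−q).
Setting these equal: −11q + 2 = −3q + 1, so q = 1/8.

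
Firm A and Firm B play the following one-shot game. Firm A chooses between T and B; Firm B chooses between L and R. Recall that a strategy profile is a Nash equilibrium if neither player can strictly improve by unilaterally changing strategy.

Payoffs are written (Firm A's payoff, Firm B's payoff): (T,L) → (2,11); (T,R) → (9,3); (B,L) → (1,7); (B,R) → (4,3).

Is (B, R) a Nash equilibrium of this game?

At (B, R), Firm A earns 4; switching to T would give 9, so Firm A would deviate.
Firm B earns 3; switching to L would give 7, so Firm B would deviate.
Since at least one player can profitably deviate, this is not a Nash equilibrium.

No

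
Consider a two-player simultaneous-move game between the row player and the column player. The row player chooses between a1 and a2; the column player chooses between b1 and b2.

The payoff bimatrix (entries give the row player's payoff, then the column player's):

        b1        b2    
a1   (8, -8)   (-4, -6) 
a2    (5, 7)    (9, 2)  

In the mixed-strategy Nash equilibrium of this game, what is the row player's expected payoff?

23/4

First find q, the probability the column player plays b1, from the row player's indifference between a1 and a2: 8q − 4(1−q) = 5q + 9(1−q), giving q = 13/16.
Since the row player is indifferent in equilibrium, the row player's expected payoff equals the payoff from either row against (13/16, 3/16). Using a1: 8(13/16) − 4(3/16) = 23/4.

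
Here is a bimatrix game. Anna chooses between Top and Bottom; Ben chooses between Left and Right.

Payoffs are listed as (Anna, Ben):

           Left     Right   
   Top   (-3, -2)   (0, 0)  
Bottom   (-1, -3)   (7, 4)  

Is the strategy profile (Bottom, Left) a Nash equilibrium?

No

At (Bottom, Left), Anna earns -1; switching to Top would give -3, so Anna has no profitable deviation.
Ben earns -3; switching to Right would give 4, so Ben would deviate.
Since at least one player can profitably deviate, this is not a Nash equilibrium.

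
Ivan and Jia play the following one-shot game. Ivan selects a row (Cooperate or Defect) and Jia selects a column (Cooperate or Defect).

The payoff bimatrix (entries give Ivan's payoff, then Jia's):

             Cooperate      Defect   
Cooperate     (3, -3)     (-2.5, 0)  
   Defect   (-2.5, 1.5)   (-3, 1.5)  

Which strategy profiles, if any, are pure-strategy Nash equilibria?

(Cooperate, Cooperate): Jia prefers Defect (0 > -3) — not an equilibrium.
(Cooperate, Defect): Ivan gets -2.5 ≥ -3 from Defect, and Jia gets 0 ≥ -3 from Cooperate — Nash equilibrium.
(Defect, Cooperate): Ivan prefers Cooperate (3 > -2.5) — not an equilibrium.
(Defect, Defect): Ivan prefers Cooperate (-2.5 > -3) — not an equilibrium.

(Cooperate, Defect)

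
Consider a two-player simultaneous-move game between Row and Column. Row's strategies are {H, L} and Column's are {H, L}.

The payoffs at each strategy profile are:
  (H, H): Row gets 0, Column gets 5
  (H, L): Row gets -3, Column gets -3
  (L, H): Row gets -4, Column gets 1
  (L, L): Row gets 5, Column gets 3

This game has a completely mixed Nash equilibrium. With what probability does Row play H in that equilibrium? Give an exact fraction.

Let r be the probability that Row plays H. In a completely mixed equilibrium, Column must be indifferent between H and L.
Column's expected payoff from H is 5r + (1−r); from L it is −3r + 3(1−r).
Setting these equal: 4r + 1 = −6r + 3, so r = 1/5.

1/5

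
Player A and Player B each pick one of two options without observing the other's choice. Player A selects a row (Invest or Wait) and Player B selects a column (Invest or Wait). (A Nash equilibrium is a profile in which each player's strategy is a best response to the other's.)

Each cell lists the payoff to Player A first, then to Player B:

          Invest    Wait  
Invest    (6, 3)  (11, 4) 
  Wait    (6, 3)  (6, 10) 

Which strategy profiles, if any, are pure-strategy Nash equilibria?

(Invest, Wait)

(Invest, Invest): Player B prefers Wait (4 > 3) — not an equilibrium.
(Invest, Wait): Player A gets 11 ≥ 6 from Wait, and Player B gets 4 ≥ 3 from Invest — Nash equilibrium.
(Wait, Invest): Player B prefers Wait (10 > 3) — not an equilibrium.
(Wait, Wait): Player A prefers Invest (11 > 6) — not an equilibrium.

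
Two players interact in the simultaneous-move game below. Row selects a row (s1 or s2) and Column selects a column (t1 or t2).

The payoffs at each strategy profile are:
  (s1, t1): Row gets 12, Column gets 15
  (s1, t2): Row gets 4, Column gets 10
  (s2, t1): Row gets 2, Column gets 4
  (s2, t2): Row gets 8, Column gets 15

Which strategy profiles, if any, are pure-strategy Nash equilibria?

(s1, t1) and (s2, t2)

(s1, t1): Row gets 12 ≥ 2 from s2, and Column gets 15 ≥ 10 from t2 — Nash equilibrium.
(s1, t2): Row prefers s2 (8 > 4); Column prefers t1 (15 > 10) — not an equilibrium.
(s2, t1): Row prefers s1 (12 > 2); Column prefers t2 (15 > 4) — not an equilibrium.
(s2, t2): Row gets 8 ≥ 4 from s1, and Column gets 15 ≥ 4 from t1 — Nash equilibrium.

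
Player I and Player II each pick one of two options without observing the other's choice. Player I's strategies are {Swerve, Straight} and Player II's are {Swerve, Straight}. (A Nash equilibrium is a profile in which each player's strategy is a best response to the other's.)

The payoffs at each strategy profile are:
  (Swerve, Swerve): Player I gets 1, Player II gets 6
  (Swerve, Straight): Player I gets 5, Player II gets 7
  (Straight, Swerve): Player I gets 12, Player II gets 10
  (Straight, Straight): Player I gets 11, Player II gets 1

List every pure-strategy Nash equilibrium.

(Swerve, Swerve): Player I prefers Straight (12 > 1); Player II prefers Straight (7 > 6) — not an equilibrium.
(Swerve, Straight): Player I prefers Straight (11 > 5) — not an equilibrium.
(Straight, Swerve): Player I gets 12 ≥ 1 from Swerve, and Player II gets 10 ≥ 1 from Straight — Nash equilibrium.
(Straight, Straight): Player II prefers Swerve (10 > 1) — not an equilibrium.

(Straight, Swerve)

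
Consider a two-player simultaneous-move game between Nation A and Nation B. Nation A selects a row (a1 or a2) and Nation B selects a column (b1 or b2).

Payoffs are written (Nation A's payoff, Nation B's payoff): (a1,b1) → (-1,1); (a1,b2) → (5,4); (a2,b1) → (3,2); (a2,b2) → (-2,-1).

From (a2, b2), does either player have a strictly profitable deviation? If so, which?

Nation A at (a2, b2) earns -2; deviating to a1 yields 5 — a strict improvement.
Nation B earns -1; deviating to b1 yields 2 — a strict improvement.
Both Nation A and Nation B have strictly profitable deviations.

Both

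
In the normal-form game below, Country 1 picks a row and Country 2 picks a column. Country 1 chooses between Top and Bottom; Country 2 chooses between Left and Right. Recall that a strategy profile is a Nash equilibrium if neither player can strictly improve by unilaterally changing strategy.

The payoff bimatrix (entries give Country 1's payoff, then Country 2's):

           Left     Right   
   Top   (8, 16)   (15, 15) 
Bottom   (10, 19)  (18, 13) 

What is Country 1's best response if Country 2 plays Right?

Against Right, Country 1 earns 15 from Top and 18 from Bottom.
So Bottom is the best response.

Bottom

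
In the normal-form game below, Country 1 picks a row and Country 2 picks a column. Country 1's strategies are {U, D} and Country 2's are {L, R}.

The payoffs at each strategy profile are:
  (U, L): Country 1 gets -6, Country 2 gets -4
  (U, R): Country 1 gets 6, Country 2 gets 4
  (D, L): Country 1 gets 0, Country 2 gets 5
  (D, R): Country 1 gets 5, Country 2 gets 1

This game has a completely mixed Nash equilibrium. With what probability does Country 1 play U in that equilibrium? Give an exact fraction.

Let r be the probability that Country 1 plays U. In a completely mixed equilibrium, Country 2 must be indifferent between L and R.
Country 2's expected payoff from L is −4r + 5(1−r); from R it is 4r + (1−r).
Setting these equal: −9r + 5 = 3r + 1, so r = 1/3.

1/3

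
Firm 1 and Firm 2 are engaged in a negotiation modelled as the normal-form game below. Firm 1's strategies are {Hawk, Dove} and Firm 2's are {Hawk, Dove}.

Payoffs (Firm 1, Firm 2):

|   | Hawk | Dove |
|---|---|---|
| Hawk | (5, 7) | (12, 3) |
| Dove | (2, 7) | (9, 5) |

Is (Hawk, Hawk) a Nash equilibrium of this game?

At (Hawk, Hawk), Firm 1 earns 5; switching to Dove would give 2, so Firm 1 has no profitable deviation.
Firm 2 earns 7; switching to Dove would give 3, so Firm 2 has no profitable deviation.
Neither player can gain by a unilateral deviation, so this profile is a Nash equilibrium.

Yes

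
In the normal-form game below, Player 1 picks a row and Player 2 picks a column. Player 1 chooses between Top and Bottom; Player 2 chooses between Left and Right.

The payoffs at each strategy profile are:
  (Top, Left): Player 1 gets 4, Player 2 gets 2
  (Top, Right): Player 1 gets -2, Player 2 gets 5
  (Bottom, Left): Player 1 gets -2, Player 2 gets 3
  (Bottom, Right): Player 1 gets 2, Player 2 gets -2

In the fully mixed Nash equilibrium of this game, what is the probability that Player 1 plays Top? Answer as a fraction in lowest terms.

5/8

Let x be the probability that Player 1 plays Top. In a completely mixed equilibrium, Player 2 must be indifferent between Left and Right.
Player 2's expected payoff from Left is 2x + 3(1−x); from Right it is 5x − 2(1−x).
Setting these equal: −x + 3 = 7x − 2, so x = 5/8.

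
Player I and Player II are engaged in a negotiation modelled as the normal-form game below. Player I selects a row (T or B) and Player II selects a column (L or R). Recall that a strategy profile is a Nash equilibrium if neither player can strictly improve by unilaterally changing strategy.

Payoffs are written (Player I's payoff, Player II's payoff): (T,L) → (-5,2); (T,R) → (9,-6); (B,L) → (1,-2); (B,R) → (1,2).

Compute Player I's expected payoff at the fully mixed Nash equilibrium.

First find y, the probability Player II plays L, from Player I's indifference between T and B: −5y + 9(1−y) = y + (1−y), giving y = 4/7.
Since Player I is indifferent in equilibrium, Player I's expected payoff equals the payoff from either row against (4/7, 3/7). Using T: −5(4/7) + 9(3/7) = 1.

1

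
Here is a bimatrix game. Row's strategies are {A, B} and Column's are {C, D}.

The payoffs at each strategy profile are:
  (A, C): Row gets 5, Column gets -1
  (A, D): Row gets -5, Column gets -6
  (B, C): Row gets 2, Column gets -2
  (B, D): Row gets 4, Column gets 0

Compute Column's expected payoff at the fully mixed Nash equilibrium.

-12/7

First find p, the probability Row plays A, from Column's indifference between C and D: −p − 2(1−p) = −6p, giving p = 2/7.
Since Column is indifferent in equilibrium, Column's expected payoff equals the payoff from either column against (2/7, 5/7). Using C: −(2/7) − 2(5/7) = -12/7.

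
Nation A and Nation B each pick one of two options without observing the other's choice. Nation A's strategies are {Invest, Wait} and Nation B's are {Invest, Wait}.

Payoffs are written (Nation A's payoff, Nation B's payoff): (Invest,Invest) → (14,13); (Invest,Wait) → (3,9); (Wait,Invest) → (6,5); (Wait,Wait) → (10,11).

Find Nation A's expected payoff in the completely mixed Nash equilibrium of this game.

First find q, the probability Nation B plays Invest, from Nation A's indifference between Invest and Wait: 14q + 3(1−q) = 6q + 10(1−q), giving q = 7/15.
Since Nation A is indifferent in equilibrium, Nation A's expected payoff equals the payoff from either row against (7/15, 8/15). Using Invest: 14(7/15) + 3(8/15) = 122/15.

122/15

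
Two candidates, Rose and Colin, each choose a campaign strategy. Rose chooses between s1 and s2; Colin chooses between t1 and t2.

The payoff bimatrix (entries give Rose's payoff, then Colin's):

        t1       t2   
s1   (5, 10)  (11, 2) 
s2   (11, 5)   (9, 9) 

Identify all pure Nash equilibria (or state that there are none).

none

(s1, t1): Rose prefers s2 (11 > 5) — not an equilibrium.
(s1, t2): Colin prefers t1 (10 > 2) — not an equilibrium.
(s2, t1): Colin prefers t2 (9 > 5) — not an equilibrium.
(s2, t2): Rose prefers s1 (11 > 9) — not an equilibrium.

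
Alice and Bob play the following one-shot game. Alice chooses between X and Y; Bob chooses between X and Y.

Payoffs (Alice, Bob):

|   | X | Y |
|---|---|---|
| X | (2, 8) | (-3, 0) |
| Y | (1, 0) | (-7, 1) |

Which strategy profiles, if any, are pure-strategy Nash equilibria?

(X, X): Alice gets 2 ≥ 1 from Y, and Bob gets 8 ≥ 0 from Y — Nash equilibrium.
(X, Y): Bob prefers X (8 > 0) — not an equilibrium.
(Y, X): Alice prefers X (2 > 1); Bob prefers Y (1 > 0) — not an equilibrium.
(Y, Y): Alice prefers X (-3 > -7) — not an equilibrium.

(X, X)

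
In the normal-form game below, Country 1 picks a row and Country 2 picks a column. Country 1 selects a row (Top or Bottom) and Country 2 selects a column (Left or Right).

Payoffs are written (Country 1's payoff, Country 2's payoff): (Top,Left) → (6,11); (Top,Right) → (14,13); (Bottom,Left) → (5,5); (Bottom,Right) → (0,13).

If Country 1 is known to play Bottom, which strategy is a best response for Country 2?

Right

Against Bottom, Country 2 earns 5 from Left and 13 from Right.
So Right is the best response.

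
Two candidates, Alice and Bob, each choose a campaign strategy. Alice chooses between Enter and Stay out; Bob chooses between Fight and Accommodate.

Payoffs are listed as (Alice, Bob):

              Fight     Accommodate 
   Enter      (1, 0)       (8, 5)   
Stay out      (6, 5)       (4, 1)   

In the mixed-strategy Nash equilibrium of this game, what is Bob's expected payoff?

First find p, the probability Alice plays Enter, from Bob's indifference between Fight and Accommodate: 5(1−p) = 5p + (1−p), giving p = 4/9.
Since Bob is indifferent in equilibrium, Bob's expected payoff equals the payoff from either column against (4/9, 5/9). Using Fight: 5(5/9) = 25/9.

25/9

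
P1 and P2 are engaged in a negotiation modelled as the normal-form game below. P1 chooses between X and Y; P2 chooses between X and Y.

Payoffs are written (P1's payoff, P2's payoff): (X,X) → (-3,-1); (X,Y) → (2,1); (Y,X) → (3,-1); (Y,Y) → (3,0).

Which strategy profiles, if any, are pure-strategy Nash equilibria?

(X, X): P1 prefers Y (3 > -3); P2 prefers Y (1 > -1) — not an equilibrium.
(X, Y): P1 prefers Y (3 > 2) — not an equilibrium.
(Y, X): P2 prefers Y (0 > -1) — not an equilibrium.
(Y, Y): P1 gets 3 ≥ 2 from X, and P2 gets 0 ≥ -1 from X — Nash equilibrium.

(Y, Y)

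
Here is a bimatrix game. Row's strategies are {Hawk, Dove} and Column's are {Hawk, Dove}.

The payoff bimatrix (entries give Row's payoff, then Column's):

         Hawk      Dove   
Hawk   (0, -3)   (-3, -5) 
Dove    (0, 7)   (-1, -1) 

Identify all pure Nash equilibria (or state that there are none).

(Hawk, Hawk) and (Dove, Hawk)

(Hawk, Hawk): Row gets 0 ≥ 0 from Dove, and Column gets -3 ≥ -5 from Dove — Nash equilibrium.
(Hawk, Dove): Row prefers Dove (-1 > -3); Column prefers Hawk (-3 > -5) — not an equilibrium.
(Dove, Hawk): Row gets 0 ≥ 0 from Hawk, and Column gets 7 ≥ -1 from Dove — Nash equilibrium.
(Dove, Dove): Column prefers Hawk (7 > -1) — not an equilibrium.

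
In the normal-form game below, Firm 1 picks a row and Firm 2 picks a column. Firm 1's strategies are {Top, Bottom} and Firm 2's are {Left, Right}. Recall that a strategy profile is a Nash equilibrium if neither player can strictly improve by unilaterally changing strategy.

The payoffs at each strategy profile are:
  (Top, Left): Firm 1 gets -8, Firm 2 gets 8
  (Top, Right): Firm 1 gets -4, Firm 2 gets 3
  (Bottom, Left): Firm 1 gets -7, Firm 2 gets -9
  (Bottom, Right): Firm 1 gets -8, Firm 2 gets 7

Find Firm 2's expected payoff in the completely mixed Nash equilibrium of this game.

83/21

First find x, the probability Firm 1 plays Top, from Firm 2's indifference between Left and Right: 8x − 9(1−x) = 3x + 7(1−x), giving x = 16/21.
Since Firm 2 is indifferent in equilibrium, Firm 2's expected payoff equals the payoff from either column against (16/21, 5/21). Using Left: 8(16/21) − 9(5/21) = 83/21.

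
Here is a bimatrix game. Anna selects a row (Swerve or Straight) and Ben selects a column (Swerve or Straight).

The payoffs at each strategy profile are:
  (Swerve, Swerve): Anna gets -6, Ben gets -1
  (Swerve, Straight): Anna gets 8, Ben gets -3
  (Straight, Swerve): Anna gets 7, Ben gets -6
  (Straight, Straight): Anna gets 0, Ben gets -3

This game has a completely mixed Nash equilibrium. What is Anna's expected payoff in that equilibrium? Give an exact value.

8/3

First find q, the probability Ben plays Swerve, from Anna's indifference between Swerve and Straight: −6q + 8(1−q) = 7q, giving q = 8/21.
Since Anna is indifferent in equilibrium, Anna's expected payoff equals the payoff from either row against (8/21, 13/21). Using Swerve: −6(8/21) + 8(13/21) = 8/3.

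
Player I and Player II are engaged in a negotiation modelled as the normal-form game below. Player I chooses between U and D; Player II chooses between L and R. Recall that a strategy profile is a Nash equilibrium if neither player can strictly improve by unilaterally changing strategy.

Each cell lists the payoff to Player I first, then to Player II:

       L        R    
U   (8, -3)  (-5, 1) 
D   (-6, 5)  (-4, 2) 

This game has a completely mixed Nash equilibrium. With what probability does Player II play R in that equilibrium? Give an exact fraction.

Let q be the probability that Player II plays L. In a completely mixed equilibrium, Player I must be indifferent between U and D.
Player I's expected payoff from U is 8q − 5(1−q); from D it is −6q − 4(1−q).
Setting these equal: 13q − 5 = −2q − 4, so q = 1/15.
Therefore Player II plays R with probability 1 − 1/15 = 14/15.

14/15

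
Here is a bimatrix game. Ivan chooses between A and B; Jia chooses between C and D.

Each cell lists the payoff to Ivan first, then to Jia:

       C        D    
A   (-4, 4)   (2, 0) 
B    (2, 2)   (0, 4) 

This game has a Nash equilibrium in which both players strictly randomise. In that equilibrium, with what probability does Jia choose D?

Let c be the probability that Jia plays C. In a completely mixed equilibrium, Ivan must be indifferent between A and B.
Ivan's expected payoff from A is −4c + 2(1−c); from B it is 2c.
Setting these equal: −6c + 2 = 2c, so c = 1/4.
Therefore Jia plays D with probability 1 − 1/4 = 3/4.

3/4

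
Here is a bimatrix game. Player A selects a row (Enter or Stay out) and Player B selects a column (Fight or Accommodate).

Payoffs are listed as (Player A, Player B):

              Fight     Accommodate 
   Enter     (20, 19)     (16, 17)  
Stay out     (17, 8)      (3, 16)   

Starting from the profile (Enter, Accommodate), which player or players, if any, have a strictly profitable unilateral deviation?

Player B

Player A at (Enter, Accommodate) earns 16; deviating to Stay out yields 3 — not better.
Player B earns 17; deviating to Fight yields 19 — a strict improvement.
Only Player B has a strictly profitable deviation.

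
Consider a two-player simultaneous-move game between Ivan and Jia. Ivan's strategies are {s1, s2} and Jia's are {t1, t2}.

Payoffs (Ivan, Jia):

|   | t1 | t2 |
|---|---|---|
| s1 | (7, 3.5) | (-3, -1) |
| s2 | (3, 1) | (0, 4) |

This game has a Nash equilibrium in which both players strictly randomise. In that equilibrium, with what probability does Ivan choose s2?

Let x be the probability that Ivan plays s1. In a completely mixed equilibrium, Jia must be indifferent between t1 and t2.
Jia's expected payoff from t1 is 3.5x + (1−x); from t2 it is −x + 4(1−x).
Setting these equal: 2.5x + 1 = −5x + 4, so x = 2/5.
Therefore Ivan plays s2 with probability 1 − 2/5 = 3/5.

3/5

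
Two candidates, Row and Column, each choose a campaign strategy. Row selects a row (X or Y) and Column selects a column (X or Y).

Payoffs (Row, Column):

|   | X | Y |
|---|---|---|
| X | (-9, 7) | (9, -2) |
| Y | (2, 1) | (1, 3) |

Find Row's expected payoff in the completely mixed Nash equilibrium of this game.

First find q, the probability Column plays X, from Row's indifference between X and Y: −9q + 9(1−q) = 2q + (1−q), giving q = 8/19.
Since Row is indifferent in equilibrium, Row's expected payoff equals the payoff from either row against (8/19, 11/19). Using X: −9(8/19) + 9(11/19) = 27/19.

27/19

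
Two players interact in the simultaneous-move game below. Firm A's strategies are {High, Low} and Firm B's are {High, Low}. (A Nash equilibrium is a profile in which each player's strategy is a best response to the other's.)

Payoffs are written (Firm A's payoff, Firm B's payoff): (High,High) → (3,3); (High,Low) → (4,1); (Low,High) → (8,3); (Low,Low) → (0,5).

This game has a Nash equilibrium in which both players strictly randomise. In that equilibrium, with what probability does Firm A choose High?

Let p be the probability that Firm A plays High. In a completely mixed equilibrium, Firm B must be indifferent between High and Low.
Firm B's expected payoff from High is 3p + 3(1−p); from Low it is p + 5(1−p).
Setting these equal: 3 = −4p + 5, so p = 1/2.

1/2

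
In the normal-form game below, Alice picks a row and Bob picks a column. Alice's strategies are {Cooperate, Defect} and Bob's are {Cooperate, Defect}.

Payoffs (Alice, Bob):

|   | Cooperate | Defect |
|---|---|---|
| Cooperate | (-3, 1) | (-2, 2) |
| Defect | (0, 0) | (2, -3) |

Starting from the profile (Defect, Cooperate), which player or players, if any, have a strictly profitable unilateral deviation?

Alice at (Defect, Cooperate) earns 0; deviating to Cooperate yields -3 — not better.
Bob earns 0; deviating to Defect yields -3 — not better.
Neither player can strictly improve; the profile is a Nash equilibrium.

Neither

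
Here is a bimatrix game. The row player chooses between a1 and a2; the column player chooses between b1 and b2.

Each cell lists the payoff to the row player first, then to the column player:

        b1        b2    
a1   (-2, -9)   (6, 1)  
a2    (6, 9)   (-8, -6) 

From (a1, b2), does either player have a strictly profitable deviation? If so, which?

The row player at (a1, b2) earns 6; deviating to a2 yields -8 — not better.
The column player earns 1; deviating to b1 yields -9 — not better.
Neither player can strictly improve; the profile is a Nash equilibrium.

Neither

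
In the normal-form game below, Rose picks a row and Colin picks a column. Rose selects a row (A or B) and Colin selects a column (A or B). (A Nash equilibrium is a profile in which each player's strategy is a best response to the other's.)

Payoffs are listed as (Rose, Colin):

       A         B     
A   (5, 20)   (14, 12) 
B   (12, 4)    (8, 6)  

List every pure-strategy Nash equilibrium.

none

(A, A): Rose prefers B (12 > 5) — not an equilibrium.
(A, B): Colin prefers A (20 > 12) — not an equilibrium.
(B, A): Colin prefers B (6 > 4) — not an equilibrium.
(B, B): Rose prefers A (14 > 8) — not an equilibrium.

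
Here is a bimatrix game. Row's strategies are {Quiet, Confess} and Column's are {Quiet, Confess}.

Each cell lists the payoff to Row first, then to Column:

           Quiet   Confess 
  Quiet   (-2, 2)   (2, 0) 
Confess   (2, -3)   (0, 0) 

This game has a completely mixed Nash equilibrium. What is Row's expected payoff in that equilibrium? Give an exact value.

2/3

First find y, the probability Column plays Quiet, from Row's indifference between Quiet and Confess: −2y + 2(1−y) = 2y, giving y = 1/3.
Since Row is indifferent in equilibrium, Row's expected payoff equals the payoff from either row against (1/3, 2/3). Using Quiet: −2(1/3) + 2(2/3) = 2/3.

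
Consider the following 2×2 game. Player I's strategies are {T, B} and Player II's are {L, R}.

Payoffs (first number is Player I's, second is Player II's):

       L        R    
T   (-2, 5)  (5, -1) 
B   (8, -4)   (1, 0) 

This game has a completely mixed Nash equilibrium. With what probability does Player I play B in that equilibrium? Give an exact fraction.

Let r be the probability that Player I plays T. In a completely mixed equilibrium, Player II must be indifferent between L and R.
Player II's expected payoff from L is 5r − 4(1−r); from R it is −r.
Setting these equal: 9r − 4 = −r, so r = 2/5.
Therefore Player I plays B with probability 1 − 2/5 = 3/5.

3/5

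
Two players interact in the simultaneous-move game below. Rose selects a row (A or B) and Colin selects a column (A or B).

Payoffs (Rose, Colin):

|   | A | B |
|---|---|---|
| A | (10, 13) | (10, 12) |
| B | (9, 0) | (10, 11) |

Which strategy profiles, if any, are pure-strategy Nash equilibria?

(A, A): Rose gets 10 ≥ 9 from B, and Colin gets 13 ≥ 12 from B — Nash equilibrium.
(A, B): Colin prefers A (13 > 12) — not an equilibrium.
(B, A): Rose prefers A (10 > 9); Colin prefers B (11 > 0) — not an equilibrium.
(B, B): Rose gets 10 ≥ 10 from A, and Colin gets 11 ≥ 0 from A — Nash equilibrium.

(A, A) and (B, B)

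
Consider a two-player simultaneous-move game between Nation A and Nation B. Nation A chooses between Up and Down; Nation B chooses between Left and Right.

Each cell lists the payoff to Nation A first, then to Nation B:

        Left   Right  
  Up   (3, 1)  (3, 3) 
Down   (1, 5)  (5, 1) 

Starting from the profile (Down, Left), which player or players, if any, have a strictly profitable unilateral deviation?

Nation A at (Down, Left) earns 1; deviating to Up yields 3 — a strict improvement.
Nation B earns 5; deviating to Right yields 1 — not better.
Only Nation A has a strictly profitable deviation.

Nation A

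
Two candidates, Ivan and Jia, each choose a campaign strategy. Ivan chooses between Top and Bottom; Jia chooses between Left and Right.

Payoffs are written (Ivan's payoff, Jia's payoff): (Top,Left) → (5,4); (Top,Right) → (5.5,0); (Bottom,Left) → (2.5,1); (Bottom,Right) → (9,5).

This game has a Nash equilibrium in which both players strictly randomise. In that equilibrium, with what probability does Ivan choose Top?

Let r be the probability that Ivan plays Top. In a completely mixed equilibrium, Jia must be indifferent between Left and Right.
Jia's expected payoff from Left is 4r + (1−r); from Right it is 5(1−r).
Setting these equal: 3r + 1 = −5r + 5, so r = 1/2.

1/2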